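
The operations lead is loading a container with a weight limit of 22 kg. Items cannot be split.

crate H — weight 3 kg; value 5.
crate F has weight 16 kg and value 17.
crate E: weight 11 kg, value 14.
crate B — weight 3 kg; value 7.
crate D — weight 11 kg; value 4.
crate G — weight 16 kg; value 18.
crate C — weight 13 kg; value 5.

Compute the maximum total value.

30

crate H + crate F + crate B: weight 3 + 16 + 3 = 22 ≤ 22, value 5 + 17 + 7 = 29.
crate H + crate B + crate G: weight 3 + 3 + 16 = 22 ≤ 22, value 5 + 7 + 18 = 30.
crate H + crate E + crate B: weight 3 + 11 + 3 = 17 ≤ 22, value 5 + 14 + 7 = 26.
Best is crate H, crate B, and crate G with total value 30.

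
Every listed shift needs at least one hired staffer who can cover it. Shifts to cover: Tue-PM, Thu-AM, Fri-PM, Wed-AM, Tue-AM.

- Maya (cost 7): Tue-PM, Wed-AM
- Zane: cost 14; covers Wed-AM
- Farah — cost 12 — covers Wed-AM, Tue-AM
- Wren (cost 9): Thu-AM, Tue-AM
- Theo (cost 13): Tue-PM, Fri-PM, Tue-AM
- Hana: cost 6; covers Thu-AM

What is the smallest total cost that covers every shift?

26

This is an integer covering problem.
The greedy cost-per-new-shift heuristic would pick Maya, Wren, and Theo for 29, but a cheaper cover exists.
Choose Maya, Theo, and Hana: together they cover Tue-PM, Thu-AM, Fri-PM, Wed-AM, Tue-AM — every shift.
Total cost: 7 + 13 + 6 = 26.
No cover costs less than 26.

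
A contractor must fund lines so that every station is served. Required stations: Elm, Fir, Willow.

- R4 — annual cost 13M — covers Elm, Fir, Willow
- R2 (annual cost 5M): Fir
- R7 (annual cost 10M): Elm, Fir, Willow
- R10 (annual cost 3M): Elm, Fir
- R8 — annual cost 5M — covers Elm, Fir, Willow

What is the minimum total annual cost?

5

The greedy cost-per-new-station heuristic would pick R10 and R8 for 8, but a cheaper cover exists.
R8 alone covers Elm, Fir, Willow — every station.
Total annual cost: 5.
No cover costs less than 5.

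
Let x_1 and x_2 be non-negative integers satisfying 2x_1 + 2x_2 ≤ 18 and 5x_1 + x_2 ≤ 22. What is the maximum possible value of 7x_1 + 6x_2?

57

(x_1,x_2)=(3,6): 2·3+2·6=18≤18, 5·3+1·6=21≤22, objective 57.
(x_1,x_2)=(2,7): 2·2+2·7=18≤18, 5·2+1·7=17≤22, objective 56.
(x_1,x_2)=(3,5): 2·3+2·5=16≤18, 5·3+1·5=20≤22, objective 51.
Maximum is 57 at (x_1,x_2)=(3,6).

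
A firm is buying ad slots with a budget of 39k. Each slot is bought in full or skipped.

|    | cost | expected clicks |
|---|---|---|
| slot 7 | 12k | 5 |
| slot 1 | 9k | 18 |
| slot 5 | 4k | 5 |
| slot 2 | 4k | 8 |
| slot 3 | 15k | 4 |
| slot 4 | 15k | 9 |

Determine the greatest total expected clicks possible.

slot 7 + slot 1 + slot 5 + slot 2: cost 12 + 9 + 4 + 4 = 29 ≤ 39, expected clicks 5 + 18 + 5 + 8 = 36.
slot 1 + slot 5 + slot 2 + slot 4: cost 9 + 4 + 4 + 15 = 32 ≤ 39, expected clicks 18 + 5 + 8 + 9 = 40.
slot 1 + slot 2 + slot 4: cost 9 + 4 + 15 = 28 ≤ 39, expected clicks 18 + 8 + 9 = 35.
Best is slot 1, slot 5, slot 2, and slot 4 with total expected clicks 40.

40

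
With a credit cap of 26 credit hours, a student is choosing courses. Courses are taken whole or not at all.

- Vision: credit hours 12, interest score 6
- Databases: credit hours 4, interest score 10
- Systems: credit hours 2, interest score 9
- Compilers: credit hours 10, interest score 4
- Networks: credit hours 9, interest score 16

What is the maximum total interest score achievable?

39

Databases + Systems + Compilers + Networks: credit hours 4 + 2 + 10 + 9 = 25 ≤ 26, interest score 10 + 9 + 4 + 16 = 39.
Databases + Systems + Networks: credit hours 4 + 2 + 9 = 15 ≤ 26, interest score 10 + 9 + 16 = 35.
Best is Databases, Systems, Compilers, and Networks with total interest score 39.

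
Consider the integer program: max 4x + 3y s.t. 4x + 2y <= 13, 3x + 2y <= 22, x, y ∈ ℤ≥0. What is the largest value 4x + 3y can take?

Relaxing integrality, the LP optimum is 19.50 at (x,y) = (0, 6.5), which is not an integer point.
(x,y)=(0,6): 4·0+2·6=12≤13, 3·0+2·6=12≤22, objective 18.
(x,y)=(0,5): 4·0+2·5=10≤13, 3·0+2·5=10≤22, objective 15.
No feasible integer point exceeds 18.

18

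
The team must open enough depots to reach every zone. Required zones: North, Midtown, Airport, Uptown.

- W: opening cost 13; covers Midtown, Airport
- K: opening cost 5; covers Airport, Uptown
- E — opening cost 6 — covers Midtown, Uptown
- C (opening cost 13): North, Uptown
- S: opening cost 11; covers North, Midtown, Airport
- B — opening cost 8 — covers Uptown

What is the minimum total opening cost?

16

Choose K and S: together they cover North, Midtown, Airport, Uptown — every zone.
Total opening cost: 5 + 11 = 16.
No cover costs less than 16.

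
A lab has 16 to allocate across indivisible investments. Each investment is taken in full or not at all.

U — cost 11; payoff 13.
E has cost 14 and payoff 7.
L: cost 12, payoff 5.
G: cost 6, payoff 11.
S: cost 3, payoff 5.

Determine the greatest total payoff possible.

18

This is an integer program with binary decision variables.
Take U and S: cost 11 + 3 = 14 ≤ 16, payoff 13 + 5 = 18.
No other feasible combination does better.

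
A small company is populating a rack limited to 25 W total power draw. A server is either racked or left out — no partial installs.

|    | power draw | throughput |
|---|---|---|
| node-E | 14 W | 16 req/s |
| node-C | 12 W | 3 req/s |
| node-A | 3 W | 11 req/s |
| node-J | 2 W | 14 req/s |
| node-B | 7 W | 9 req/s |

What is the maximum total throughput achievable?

node-E + node-J + node-B: power draw 14 + 2 + 7 = 23 ≤ 25, throughput 16 + 14 + 9 = 39.
node-E + node-A + node-J: power draw 14 + 3 + 2 = 19 ≤ 25, throughput 16 + 11 + 14 = 41.
Best is node-E, node-A, and node-J with total throughput 41.

41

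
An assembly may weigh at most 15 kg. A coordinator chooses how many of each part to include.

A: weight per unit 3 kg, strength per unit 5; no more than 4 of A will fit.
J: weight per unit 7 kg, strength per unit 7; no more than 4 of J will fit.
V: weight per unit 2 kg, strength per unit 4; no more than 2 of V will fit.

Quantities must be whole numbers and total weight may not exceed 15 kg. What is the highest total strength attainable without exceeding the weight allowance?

3×A and 2×V: weight 13 ≤ 15, strength 3·5 + 2·4 = 23.
4×A and 1×V: weight 14 ≤ 15, strength 4·5 + 1·4 = 24.
Best is 24.

24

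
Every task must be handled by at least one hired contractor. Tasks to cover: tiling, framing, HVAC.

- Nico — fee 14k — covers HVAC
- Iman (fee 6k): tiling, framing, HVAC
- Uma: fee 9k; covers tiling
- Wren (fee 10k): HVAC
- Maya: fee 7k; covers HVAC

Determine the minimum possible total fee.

6

This is a weighted set-cover instance.
Iman alone covers tiling, framing, HVAC — every task.
Total fee: 6.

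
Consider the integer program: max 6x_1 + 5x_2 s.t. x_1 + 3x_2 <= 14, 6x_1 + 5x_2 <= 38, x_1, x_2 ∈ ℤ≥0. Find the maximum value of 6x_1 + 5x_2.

36

Relaxing integrality, the LP optimum is 38.00 at (x_1,x_2) = (6.33, 0), which is not an integer point.
(x_1,x_2)=(6,0): 1·6+3·0=6≤14, 6·6+5·0=36≤38, objective 36.
(x_1,x_2)=(5,1): 1·5+3·1=8≤14, 6·5+5·1=35≤38, objective 35.
(x_1,x_2)=(5,0): 1·5+3·0=5≤14, 6·5+5·0=30≤38, objective 30.
No feasible integer point exceeds 36.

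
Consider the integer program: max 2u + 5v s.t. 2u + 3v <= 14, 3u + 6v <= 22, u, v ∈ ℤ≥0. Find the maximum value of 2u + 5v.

The continuous relaxation peaks at (0, 3.67) with value 18.33; rounding to a feasible lattice point costs some objective.
(u,v)=(1,3): 2·1+3·3=11≤14, 3·1+6·3=21≤22, objective 17.
(u,v)=(0,3): 2·0+3·3=9≤14, 3·0+6·3=18≤22, objective 15.
(u,v)=(2,2): 2·2+3·2=10≤14, 3·2+6·2=18≤22, objective 14.
No feasible integer point exceeds 17.

17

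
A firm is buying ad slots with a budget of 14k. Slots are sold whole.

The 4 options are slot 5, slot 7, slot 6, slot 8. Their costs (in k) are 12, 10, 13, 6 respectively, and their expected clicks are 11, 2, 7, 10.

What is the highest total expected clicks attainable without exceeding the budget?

11

Treat it as a binary knapsack problem.
slot 5: cost 12 ≤ 14, expected clicks 11.
slot 6: cost 13 ≤ 14, expected clicks 7.
slot 8: cost 6 ≤ 14, expected clicks 10.
Best is slot 5 with total expected clicks 11.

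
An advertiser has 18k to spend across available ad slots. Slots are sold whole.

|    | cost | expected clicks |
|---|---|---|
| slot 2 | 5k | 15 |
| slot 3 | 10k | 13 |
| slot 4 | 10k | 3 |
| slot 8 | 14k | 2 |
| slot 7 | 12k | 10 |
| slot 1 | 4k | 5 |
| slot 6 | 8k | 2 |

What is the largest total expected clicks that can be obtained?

28

Take slot 2 and slot 3: cost 5 + 10 = 15 ≤ 18, expected clicks 15 + 13 = 28.
No other feasible combination does better.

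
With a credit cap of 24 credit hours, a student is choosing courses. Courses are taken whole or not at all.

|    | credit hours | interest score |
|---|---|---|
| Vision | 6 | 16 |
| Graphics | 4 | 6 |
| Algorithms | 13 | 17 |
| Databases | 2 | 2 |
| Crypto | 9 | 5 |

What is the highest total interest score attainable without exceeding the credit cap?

Allowing fractional choices, the relaxed optimum would be about 40.0, but courses are indivisible.
Vision + Graphics + Algorithms: credit hours 6 + 4 + 13 = 23 ≤ 24, interest score 16 + 6 + 17 = 39.
Vision + Algorithms: credit hours 6 + 13 = 19 ≤ 24, interest score 16 + 17 = 33.
Vision + Algorithms + Databases: credit hours 6 + 13 + 2 = 21 ≤ 24, interest score 16 + 17 + 2 = 35.
Best is Vision, Graphics, and Algorithms with total interest score 39.

39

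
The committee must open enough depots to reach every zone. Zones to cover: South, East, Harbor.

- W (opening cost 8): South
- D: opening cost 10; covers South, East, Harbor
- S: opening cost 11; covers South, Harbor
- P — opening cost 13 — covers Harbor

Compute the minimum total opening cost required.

D alone covers South, East, Harbor — every zone.
Total opening cost: 10.

10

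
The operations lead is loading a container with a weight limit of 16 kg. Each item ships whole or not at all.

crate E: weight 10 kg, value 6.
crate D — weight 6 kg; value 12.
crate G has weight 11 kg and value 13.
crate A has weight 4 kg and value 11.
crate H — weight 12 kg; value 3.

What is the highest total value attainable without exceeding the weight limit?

Take crate G and crate A: weight 11 + 4 = 15 ≤ 16, value 13 + 11 = 24.
No other feasible combination does better.

24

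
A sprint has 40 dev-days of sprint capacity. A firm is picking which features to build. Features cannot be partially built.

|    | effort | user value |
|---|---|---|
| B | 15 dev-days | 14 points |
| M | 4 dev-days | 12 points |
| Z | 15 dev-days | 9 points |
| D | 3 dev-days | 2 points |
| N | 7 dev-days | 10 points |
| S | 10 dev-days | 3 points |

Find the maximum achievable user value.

41

B + M + D + N + S: effort 15 + 4 + 3 + 7 + 10 = 39 ≤ 40, user value 14 + 12 + 2 + 10 + 3 = 41.
B + M + D + N: effort 15 + 4 + 3 + 7 = 29 ≤ 40, user value 14 + 12 + 2 + 10 = 38.
B + M + N + S: effort 15 + 4 + 7 + 10 = 36 ≤ 40, user value 14 + 12 + 10 + 3 = 39.
Best is B, M, D, N, and S with total user value 41.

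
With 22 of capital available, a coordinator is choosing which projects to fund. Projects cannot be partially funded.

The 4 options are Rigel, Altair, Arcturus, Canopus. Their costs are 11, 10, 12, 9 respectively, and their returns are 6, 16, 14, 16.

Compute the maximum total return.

32

Arcturus + Canopus: cost 12 + 9 = 21 ≤ 22, return 14 + 16 = 30.
Altair + Canopus: cost 10 + 9 = 19 ≤ 22, return 16 + 16 = 32.
Altair + Arcturus: cost 10 + 12 = 22 ≤ 22, return 16 + 14 = 30.
Best is Altair and Canopus with total return 32.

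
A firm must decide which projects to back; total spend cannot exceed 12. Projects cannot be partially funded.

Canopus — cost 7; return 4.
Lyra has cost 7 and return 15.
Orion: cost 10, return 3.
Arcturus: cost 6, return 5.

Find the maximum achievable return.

Take Lyra: cost 7 ≤ 12, return 15.
No other feasible combination does better.

15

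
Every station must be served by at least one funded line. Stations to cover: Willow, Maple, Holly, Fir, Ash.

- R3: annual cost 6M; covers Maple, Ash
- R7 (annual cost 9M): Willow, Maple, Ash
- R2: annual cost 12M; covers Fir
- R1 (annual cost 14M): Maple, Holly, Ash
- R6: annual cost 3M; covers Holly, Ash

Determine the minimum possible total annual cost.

This is a weighted set-cover instance.
Choose R7, R2, and R6: together they cover Willow, Maple, Holly, Fir, Ash — every station.
Total annual cost: 9 + 12 + 3 = 24.
No cover costs less than 24.

24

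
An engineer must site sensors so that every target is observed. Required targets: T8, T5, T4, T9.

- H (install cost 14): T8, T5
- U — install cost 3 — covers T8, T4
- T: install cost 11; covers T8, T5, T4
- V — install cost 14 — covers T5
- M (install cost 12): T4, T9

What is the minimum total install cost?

The greedy cost-per-new-target heuristic would pick U, T, and M for 26, but a cheaper cover exists.
Choose T and M: together they cover T8, T5, T4, T9 — every target.
Total install cost: 11 + 12 = 23.
No cover costs less than 23.

23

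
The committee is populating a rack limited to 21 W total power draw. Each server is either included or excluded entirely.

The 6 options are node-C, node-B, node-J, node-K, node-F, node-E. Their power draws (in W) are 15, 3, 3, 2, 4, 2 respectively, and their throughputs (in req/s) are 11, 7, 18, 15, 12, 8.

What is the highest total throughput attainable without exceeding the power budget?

60

Allowing fractional choices, the relaxed optimum would be about 65.1, but servers are indivisible.
node-J + node-K + node-F + node-E: power draw 3 + 2 + 4 + 2 = 11 ≤ 21, throughput 18 + 15 + 12 + 8 = 53.
node-B + node-J + node-K + node-F + node-E: power draw 3 + 3 + 2 + 4 + 2 = 14 ≤ 21, throughput 7 + 18 + 15 + 12 + 8 = 60.
node-B + node-J + node-K + node-F: power draw 3 + 3 + 2 + 4 = 12 ≤ 21, throughput 7 + 18 + 15 + 12 = 52.
Best is node-B, node-J, node-K, node-F, and node-E with total throughput 60.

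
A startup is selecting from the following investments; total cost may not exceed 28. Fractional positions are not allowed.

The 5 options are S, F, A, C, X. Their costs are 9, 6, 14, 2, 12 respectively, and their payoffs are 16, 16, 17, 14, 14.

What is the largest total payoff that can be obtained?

47

Allowing fractional choices, the relaxed optimum would be about 59.4, but investments are indivisible.
F + A + C: cost 6 + 14 + 2 = 22 ≤ 28, payoff 16 + 17 + 14 = 47.
S + A + C: cost 9 + 14 + 2 = 25 ≤ 28, payoff 16 + 17 + 14 = 47.
The maximum payoff is 47; one optimal choice is F, A, and C.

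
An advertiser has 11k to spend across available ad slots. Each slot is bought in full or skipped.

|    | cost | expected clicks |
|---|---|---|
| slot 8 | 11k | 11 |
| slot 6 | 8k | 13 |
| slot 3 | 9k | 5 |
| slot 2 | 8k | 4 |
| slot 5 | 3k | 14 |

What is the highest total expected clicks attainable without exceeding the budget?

27

This is a 0-1 knapsack instance.
slot 2 + slot 5: cost 8 + 3 = 11 ≤ 11, expected clicks 4 + 14 = 18.
slot 6 + slot 5: cost 8 + 3 = 11 ≤ 11, expected clicks 13 + 14 = 27.
Best is slot 6 and slot 5 with total expected clicks 27.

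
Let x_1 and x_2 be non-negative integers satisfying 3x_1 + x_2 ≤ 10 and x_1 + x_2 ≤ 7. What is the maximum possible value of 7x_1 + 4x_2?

31

The continuous relaxation peaks at (1.5, 5.5) with value 32.50; rounding to a feasible lattice point costs some objective.
(x_1,x_2)=(1,6): 3·1+1·6=9≤10, 1·1+1·6=7≤7, objective 31.
(x_1,x_2)=(2,4): 3·2+1·4=10≤10, 1·2+1·4=6≤7, objective 30.
(x_1,x_2)=(0,7): 3·0+1·7=7≤10, 1·0+1·7=7≤7, objective 28.
Maximum is 31 at (x_1,x_2)=(1,6).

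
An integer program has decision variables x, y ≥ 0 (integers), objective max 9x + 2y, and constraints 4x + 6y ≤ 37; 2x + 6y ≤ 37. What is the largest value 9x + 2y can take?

81

(x,y)=(9,0): 4·9+6·0=36≤37, 2·9+6·0=18≤37, objective 81.
(x,y)=(8,0): 4·8+6·0=32≤37, 2·8+6·0=16≤37, objective 72.
No feasible integer point exceeds 81.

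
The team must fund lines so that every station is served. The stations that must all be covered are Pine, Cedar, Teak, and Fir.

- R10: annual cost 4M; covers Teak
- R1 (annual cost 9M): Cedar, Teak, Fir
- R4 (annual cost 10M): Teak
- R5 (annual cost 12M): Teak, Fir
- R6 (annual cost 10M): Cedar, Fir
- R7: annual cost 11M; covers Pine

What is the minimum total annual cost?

Choose R1 and R7: together they cover Pine, Cedar, Teak, Fir — every station.
Total annual cost: 9 + 11 = 20.

20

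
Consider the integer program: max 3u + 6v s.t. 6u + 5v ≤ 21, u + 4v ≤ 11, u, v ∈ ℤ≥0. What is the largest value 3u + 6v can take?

15

(u,v)=(1,2): 6·1+5·2=16≤21, 1·1+4·2=9≤11, objective 15.
(u,v)=(2,1): 6·2+5·1=17≤21, 1·2+4·1=6≤11, objective 12.
(u,v)=(0,2): 6·0+5·2=10≤21, 1·0+4·2=8≤11, objective 12.
(u,v)=(1,1): 6·1+5·1=11≤21, 1·1+4·1=5≤11, objective 9.
Maximum is 15 at (u,v)=(1,2).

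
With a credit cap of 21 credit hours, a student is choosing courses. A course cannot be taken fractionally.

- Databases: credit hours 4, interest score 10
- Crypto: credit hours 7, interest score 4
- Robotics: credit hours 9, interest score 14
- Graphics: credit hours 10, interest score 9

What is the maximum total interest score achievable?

Databases + Robotics: credit hours 4 + 9 = 13 ≤ 21, interest score 10 + 14 = 24.
Databases + Crypto + Robotics: credit hours 4 + 7 + 9 = 20 ≤ 21, interest score 10 + 4 + 14 = 28.
Best is Databases, Crypto, and Robotics with total interest score 28.

28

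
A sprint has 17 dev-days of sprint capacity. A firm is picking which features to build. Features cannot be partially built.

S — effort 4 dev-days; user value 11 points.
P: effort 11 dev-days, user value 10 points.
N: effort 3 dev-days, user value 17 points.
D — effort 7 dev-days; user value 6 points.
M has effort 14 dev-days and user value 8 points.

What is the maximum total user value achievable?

This is a 0-1 knapsack instance.
Allowing fractional choices, the relaxed optimum would be about 37.1, but features are indivisible.
S + N + D: effort 4 + 3 + 7 = 14 ≤ 17, user value 11 + 17 + 6 = 34.
S + N: effort 4 + 3 = 7 ≤ 17, user value 11 + 17 = 28.
P + N: effort 11 + 3 = 14 ≤ 17, user value 10 + 17 = 27.
Best is S, N, and D with total user value 34.

34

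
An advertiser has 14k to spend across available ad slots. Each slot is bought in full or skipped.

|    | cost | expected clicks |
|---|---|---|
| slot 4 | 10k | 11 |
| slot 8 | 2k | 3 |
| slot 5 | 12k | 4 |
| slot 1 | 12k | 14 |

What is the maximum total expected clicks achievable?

slot 4 + slot 8: cost 10 + 2 = 12 ≤ 14, expected clicks 11 + 3 = 14.
slot 8 + slot 1: cost 2 + 12 = 14 ≤ 14, expected clicks 3 + 14 = 17.
slot 1: cost 12 ≤ 14, expected clicks 14.
Best is slot 8 and slot 1 with total expected clicks 17.

17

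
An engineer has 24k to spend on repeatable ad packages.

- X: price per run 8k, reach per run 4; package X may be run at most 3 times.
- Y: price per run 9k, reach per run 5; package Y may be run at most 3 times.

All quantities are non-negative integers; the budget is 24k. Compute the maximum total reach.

Take 3×X: price 24 ≤ 24, reach 3·4 = 12.
No other integer combination yields more.

12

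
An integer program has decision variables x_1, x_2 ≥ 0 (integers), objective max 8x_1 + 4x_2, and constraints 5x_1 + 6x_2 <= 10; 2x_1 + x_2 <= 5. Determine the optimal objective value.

16

(x_1,x_2)=(2,0): 5·2+6·0=10≤10, 2·2+1·0=4≤5, objective 16.
(x_1,x_2)=(1,0): 5·1+6·0=5≤10, 2·1+1·0=2≤5, objective 8.
No feasible integer point exceeds 16.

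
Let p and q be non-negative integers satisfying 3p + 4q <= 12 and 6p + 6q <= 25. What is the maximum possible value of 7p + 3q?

(p,q)=(4,0): 3·4+4·0=12≤12, 6·4+6·0=24≤25, objective 28.
(p,q)=(3,0): 3·3+4·0=9≤12, 6·3+6·0=18≤25, objective 21.
Maximum is 28 at (p,q)=(4,0).

28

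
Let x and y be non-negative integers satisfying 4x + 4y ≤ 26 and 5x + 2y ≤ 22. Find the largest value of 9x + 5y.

42

The continuous relaxation peaks at (3, 3.5) with value 44.50; rounding to a feasible lattice point costs some objective.
(x,y)=(3,3): 4·3+4·3=24≤26, 5·3+2·3=21≤22, objective 42.
(x,y)=(2,4): 4·2+4·4=24≤26, 5·2+2·4=18≤22, objective 38.
(x,y)=(3,2): 4·3+4·2=20≤26, 5·3+2·2=19≤22, objective 37.
No feasible integer point exceeds 42.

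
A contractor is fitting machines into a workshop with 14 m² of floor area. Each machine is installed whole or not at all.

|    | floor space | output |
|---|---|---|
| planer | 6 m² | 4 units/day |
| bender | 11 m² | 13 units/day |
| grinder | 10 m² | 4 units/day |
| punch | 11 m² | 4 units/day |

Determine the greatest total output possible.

Treat it as a binary knapsack problem.
bender: floor space 11 ≤ 14, output 13.
grinder: floor space 10 ≤ 14, output 4.
planer: floor space 6 ≤ 14, output 4.
Best is bender with total output 13.

13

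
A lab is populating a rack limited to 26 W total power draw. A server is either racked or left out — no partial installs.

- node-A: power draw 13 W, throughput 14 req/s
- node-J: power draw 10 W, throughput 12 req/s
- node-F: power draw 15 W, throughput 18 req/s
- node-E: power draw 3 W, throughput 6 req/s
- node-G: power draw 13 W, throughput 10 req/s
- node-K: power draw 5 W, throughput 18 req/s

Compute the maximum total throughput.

Allowing fractional choices, the relaxed optimum would be about 45.6, but servers are indivisible.
node-J + node-E + node-K: power draw 10 + 3 + 5 = 18 ≤ 26, throughput 12 + 6 + 18 = 36.
node-A + node-E + node-K: power draw 13 + 3 + 5 = 21 ≤ 26, throughput 14 + 6 + 18 = 38.
node-F + node-E + node-K: power draw 15 + 3 + 5 = 23 ≤ 26, throughput 18 + 6 + 18 = 42.
Best is node-F, node-E, and node-K with total throughput 42.

42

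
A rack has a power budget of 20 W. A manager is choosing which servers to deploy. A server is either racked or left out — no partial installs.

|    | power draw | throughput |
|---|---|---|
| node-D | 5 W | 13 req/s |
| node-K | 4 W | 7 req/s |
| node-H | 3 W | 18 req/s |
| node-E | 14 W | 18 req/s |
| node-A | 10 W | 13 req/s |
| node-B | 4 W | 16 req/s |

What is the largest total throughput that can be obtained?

54

Allowing fractional choices, the relaxed optimum would be about 59.2, but servers are indivisible.
node-D + node-H + node-B: power draw 5 + 3 + 4 = 12 ≤ 20, throughput 13 + 18 + 16 = 47.
node-H + node-A + node-B: power draw 3 + 10 + 4 = 17 ≤ 20, throughput 18 + 13 + 16 = 47.
node-D + node-K + node-H + node-B: power draw 5 + 4 + 3 + 4 = 16 ≤ 20, throughput 13 + 7 + 18 + 16 = 54.
Best is node-D, node-K, node-H, and node-B with total throughput 54.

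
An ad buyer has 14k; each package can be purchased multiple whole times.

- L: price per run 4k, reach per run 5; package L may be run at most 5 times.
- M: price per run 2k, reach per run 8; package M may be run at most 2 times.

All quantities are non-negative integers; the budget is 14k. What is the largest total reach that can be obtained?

26

3×L and 1×M: price 14 ≤ 14, reach 3·5 + 1·8 = 23.
2×L and 2×M: price 12 ≤ 14, reach 2·5 + 2·8 = 26.
Best is 26.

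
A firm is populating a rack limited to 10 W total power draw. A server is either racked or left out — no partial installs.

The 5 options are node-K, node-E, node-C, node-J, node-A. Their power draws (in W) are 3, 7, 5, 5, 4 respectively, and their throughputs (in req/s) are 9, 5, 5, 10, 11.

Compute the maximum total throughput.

node-K + node-J: power draw 3 + 5 = 8 ≤ 10, throughput 9 + 10 = 19.
node-J + node-A: power draw 5 + 4 = 9 ≤ 10, throughput 10 + 11 = 21.
node-K + node-A: power draw 3 + 4 = 7 ≤ 10, throughput 9 + 11 = 20.
Best is node-J and node-A with total throughput 21.

21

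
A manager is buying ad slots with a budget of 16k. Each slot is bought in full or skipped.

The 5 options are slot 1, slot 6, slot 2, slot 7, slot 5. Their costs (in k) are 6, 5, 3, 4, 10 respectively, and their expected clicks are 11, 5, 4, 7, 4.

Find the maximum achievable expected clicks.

Allowing fractional choices, the relaxed optimum would be about 25.0, but ad slots are indivisible.
slot 1 + slot 2 + slot 7: cost 6 + 3 + 4 = 13 ≤ 16, expected clicks 11 + 4 + 7 = 22.
slot 1 + slot 6 + slot 7: cost 6 + 5 + 4 = 15 ≤ 16, expected clicks 11 + 5 + 7 = 23.
Best is slot 1, slot 6, and slot 7 with total expected clicks 23.

23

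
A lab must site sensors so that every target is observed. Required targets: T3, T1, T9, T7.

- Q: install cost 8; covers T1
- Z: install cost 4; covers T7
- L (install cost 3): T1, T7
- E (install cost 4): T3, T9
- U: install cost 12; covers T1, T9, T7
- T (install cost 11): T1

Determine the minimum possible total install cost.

7

Choose L and E: together they cover T3, T1, T9, T7 — every target.
Total install cost: 3 + 4 = 7.
No cover costs less than 7.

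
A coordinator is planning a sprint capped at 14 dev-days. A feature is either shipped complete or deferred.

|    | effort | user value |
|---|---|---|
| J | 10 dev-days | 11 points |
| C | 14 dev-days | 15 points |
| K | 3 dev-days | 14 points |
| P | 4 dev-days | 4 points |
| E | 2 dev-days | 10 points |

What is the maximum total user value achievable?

28

K + P + E: effort 3 + 4 + 2 = 9 ≤ 14, user value 14 + 4 + 10 = 28.
J + K: effort 10 + 3 = 13 ≤ 14, user value 11 + 14 = 25.
K + E: effort 3 + 2 = 5 ≤ 14, user value 14 + 10 = 24.
Best is K, P, and E with total user value 28.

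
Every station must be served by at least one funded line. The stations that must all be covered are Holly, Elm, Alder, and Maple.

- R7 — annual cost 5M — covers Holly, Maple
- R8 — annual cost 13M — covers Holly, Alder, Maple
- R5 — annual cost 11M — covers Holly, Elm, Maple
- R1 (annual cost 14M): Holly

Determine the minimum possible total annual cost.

Choose R8 and R5: together they cover Holly, Elm, Alder, Maple — every station.
Total annual cost: 13 + 11 = 24.

24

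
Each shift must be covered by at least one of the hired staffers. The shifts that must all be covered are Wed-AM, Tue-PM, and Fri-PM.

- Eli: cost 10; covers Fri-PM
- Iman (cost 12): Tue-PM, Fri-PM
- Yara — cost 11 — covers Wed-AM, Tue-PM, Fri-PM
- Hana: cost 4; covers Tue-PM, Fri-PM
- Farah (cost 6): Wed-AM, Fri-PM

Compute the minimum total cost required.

Choose Hana and Farah: together they cover Wed-AM, Tue-PM, Fri-PM — every shift.
Total cost: 4 + 6 = 10.
No cover costs less than 10.

10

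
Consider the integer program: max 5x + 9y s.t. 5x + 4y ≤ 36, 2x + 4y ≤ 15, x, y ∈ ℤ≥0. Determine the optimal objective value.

The continuous relaxation peaks at (7, 0.25) with value 37.25; rounding to a feasible lattice point costs some objective.
(x,y)=(7,0): 5·7+4·0=35≤36, 2·7+4·0=14≤15, objective 35.
(x,y)=(6,0): 5·6+4·0=30≤36, 2·6+4·0=12≤15, objective 30.
Maximum is 35 at (x,y)=(7,0).

35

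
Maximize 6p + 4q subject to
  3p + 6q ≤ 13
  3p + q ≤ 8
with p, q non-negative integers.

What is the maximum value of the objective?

(p,q)=(2,1): 3·2+6·1=12≤13, 3·2+1·1=7≤8, objective 16.
(p,q)=(2,0): 3·2+6·0=6≤13, 3·2+1·0=6≤8, objective 12.
(p,q)=(1,1): 3·1+6·1=9≤13, 3·1+1·1=4≤8, objective 10.
No feasible integer point exceeds 16.

16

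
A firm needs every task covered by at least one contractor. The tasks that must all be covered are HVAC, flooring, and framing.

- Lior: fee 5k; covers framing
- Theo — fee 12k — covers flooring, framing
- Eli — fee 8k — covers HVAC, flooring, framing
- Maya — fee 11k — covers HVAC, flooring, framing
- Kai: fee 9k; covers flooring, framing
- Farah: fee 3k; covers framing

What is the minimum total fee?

8

Eli alone covers HVAC, flooring, framing — every task.
Total fee: 8.
No cover costs less than 8.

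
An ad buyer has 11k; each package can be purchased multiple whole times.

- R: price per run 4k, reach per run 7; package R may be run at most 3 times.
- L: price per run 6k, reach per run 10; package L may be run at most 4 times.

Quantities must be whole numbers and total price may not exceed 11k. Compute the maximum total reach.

17

R has the best ratio (7/4); taking only R gives at most 2×7 = 14 (stopped by the price limit).
Mixing does better — 1×R and 1×L: price 10 ≤ 11, reach 1·7 + 1·10 = 17.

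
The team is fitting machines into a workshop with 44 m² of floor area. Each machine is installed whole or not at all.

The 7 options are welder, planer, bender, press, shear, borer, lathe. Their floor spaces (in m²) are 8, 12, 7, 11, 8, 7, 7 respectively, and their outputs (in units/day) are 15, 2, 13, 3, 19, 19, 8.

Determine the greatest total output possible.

74

Allowing fractional choices, the relaxed optimum would be about 75.9, but machines are indivisible.
welder + bender + shear + borer + lathe: floor space 8 + 7 + 8 + 7 + 7 = 37 ≤ 44, output 15 + 13 + 19 + 19 + 8 = 74.
welder + planer + bender + shear + borer: floor space 8 + 12 + 7 + 8 + 7 = 42 ≤ 44, output 15 + 2 + 13 + 19 + 19 = 68.
welder + bender + press + shear + borer: floor space 8 + 7 + 11 + 8 + 7 = 41 ≤ 44, output 15 + 13 + 3 + 19 + 19 = 69.
Best is welder, bender, shear, borer, and lathe with total output 74.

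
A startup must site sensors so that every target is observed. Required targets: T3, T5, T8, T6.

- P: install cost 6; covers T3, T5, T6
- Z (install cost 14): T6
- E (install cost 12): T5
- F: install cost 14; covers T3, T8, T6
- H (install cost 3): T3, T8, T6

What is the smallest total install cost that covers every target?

Choose P and H: together they cover T3, T5, T8, T6 — every target.
Total install cost: 6 + 3 = 9.
No cover costs less than 9.

9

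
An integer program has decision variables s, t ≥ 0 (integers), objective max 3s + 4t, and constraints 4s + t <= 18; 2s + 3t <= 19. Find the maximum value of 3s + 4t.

26

Relaxing integrality, the LP optimum is 26.50 at (s,t) = (3.5, 4), which is not an integer point.
(s,t)=(2,5) is feasible, giving 26.
(s,t)=(3,4) is feasible, giving 25.
(s,t)=(1,5) is feasible, giving 23.
No feasible integer point exceeds 26.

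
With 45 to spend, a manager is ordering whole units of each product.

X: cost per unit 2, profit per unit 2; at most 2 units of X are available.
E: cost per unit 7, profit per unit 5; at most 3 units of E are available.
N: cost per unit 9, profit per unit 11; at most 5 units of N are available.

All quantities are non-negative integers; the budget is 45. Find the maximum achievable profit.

55

N has the best ratio (11/9); taking only N gives at most 5×11 = 55 (stopped by the cost limit).
Optimal: 5×N: cost 45 ≤ 45, profit 5·11 = 55.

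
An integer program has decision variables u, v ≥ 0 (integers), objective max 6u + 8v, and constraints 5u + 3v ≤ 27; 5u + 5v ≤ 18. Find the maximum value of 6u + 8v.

The continuous relaxation peaks at (0, 3.6) with value 28.80; rounding to a feasible lattice point costs some objective.
(u,v)=(0,3): 5·0+3·3=9≤27, 5·0+5·3=15≤18, objective 24.
(u,v)=(1,2): 5·1+3·2=11≤27, 5·1+5·2=15≤18, objective 22.
(u,v)=(0,2): 5·0+3·2=6≤27, 5·0+5·2=10≤18, objective 16.
Maximum is 24 at (u,v)=(0,3).

24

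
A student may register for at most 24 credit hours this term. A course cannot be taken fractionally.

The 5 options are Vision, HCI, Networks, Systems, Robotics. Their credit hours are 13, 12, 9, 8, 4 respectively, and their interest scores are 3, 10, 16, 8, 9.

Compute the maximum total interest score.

Allowing fractional choices, the relaxed optimum would be about 35.5, but courses are indivisible.
Networks + Systems + Robotics: credit hours 9 + 8 + 4 = 21 ≤ 24, interest score 16 + 8 + 9 = 33.
HCI + Systems + Robotics: credit hours 12 + 8 + 4 = 24 ≤ 24, interest score 10 + 8 + 9 = 27.
Best is Networks, Systems, and Robotics with total interest score 33.

33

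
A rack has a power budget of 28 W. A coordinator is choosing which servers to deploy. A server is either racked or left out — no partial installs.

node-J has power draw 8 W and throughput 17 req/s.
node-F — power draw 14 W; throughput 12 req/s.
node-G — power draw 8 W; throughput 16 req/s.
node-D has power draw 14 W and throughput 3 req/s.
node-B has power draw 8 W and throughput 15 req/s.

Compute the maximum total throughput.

48

Allowing fractional choices, the relaxed optimum would be about 51.4, but servers are indivisible.
node-J + node-G: power draw 8 + 8 = 16 ≤ 28, throughput 17 + 16 = 33.
node-J + node-B: power draw 8 + 8 = 16 ≤ 28, throughput 17 + 15 = 32.
node-J + node-G + node-B: power draw 8 + 8 + 8 = 24 ≤ 28, throughput 17 + 16 + 15 = 48.
Best is node-J, node-G, and node-B with total throughput 48.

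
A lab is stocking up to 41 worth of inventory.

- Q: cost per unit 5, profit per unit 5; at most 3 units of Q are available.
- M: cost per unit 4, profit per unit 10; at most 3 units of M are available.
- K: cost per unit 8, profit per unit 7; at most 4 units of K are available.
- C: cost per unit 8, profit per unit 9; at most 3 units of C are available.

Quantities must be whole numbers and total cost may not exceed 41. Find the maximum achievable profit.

This is a bounded integer knapsack.
Take 1×Q, 3×M, and 3×C: cost 41 ≤ 41, profit 1·5 + 3·10 + 3·9 = 62.
M has the best ratio (10/4) and is taken to its limit of 3; remaining capacity is filled optimally with the others.

62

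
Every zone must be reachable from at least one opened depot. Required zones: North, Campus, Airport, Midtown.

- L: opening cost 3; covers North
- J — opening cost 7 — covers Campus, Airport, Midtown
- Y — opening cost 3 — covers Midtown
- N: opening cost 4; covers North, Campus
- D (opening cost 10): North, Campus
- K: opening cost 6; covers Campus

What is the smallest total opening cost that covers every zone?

10

The greedy cost-per-new-zone heuristic would pick N, Y, and J for 14, but a cheaper cover exists.
Choose L and J: together they cover North, Campus, Airport, Midtown — every zone.
Total opening cost: 3 + 7 = 10.
No cover costs less than 10.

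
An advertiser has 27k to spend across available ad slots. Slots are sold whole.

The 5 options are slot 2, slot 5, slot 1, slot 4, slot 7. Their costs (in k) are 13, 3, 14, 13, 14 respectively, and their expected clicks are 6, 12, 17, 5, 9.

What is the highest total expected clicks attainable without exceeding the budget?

This is a 0-1 knapsack instance.
Allowing fractional choices, the relaxed optimum would be about 35.4, but ad slots are indivisible.
slot 1 + slot 4: cost 14 + 13 = 27 ≤ 27, expected clicks 17 + 5 = 22.
slot 2 + slot 1: cost 13 + 14 = 27 ≤ 27, expected clicks 6 + 17 = 23.
slot 5 + slot 1: cost 3 + 14 = 17 ≤ 27, expected clicks 12 + 17 = 29.
Best is slot 5 and slot 1 with total expected clicks 29.

29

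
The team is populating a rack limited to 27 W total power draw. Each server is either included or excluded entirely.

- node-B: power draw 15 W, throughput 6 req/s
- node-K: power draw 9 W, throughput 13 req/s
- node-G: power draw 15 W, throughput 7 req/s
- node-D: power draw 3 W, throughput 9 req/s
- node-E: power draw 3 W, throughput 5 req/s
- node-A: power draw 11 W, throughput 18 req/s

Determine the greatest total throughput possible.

Treat it as a binary knapsack problem.
Allowing fractional choices, the relaxed optimum would be about 45.5, but servers are indivisible.
node-K + node-E + node-A: power draw 9 + 3 + 11 = 23 ≤ 27, throughput 13 + 5 + 18 = 36.
node-K + node-D + node-E + node-A: power draw 9 + 3 + 3 + 11 = 26 ≤ 27, throughput 13 + 9 + 5 + 18 = 45.
node-K + node-D + node-A: power draw 9 + 3 + 11 = 23 ≤ 27, throughput 13 + 9 + 18 = 40.
Best is node-K, node-D, node-E, and node-A with total throughput 45.

45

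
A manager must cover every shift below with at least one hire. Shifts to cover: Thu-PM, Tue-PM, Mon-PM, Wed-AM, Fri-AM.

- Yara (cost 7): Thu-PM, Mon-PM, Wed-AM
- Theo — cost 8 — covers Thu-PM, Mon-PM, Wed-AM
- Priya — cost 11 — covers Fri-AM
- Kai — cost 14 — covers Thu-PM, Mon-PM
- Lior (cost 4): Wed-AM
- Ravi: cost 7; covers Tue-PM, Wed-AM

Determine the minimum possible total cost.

25

This is an integer covering problem.
Choose Yara, Priya, and Ravi: together they cover Thu-PM, Tue-PM, Mon-PM, Wed-AM, Fri-AM — every shift.
Total cost: 7 + 11 + 7 = 25.
No cover costs less than 25.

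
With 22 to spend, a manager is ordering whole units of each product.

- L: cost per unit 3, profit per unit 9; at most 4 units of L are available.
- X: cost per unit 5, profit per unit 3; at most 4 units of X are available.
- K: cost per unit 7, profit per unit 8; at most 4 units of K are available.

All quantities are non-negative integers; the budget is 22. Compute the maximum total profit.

This is a bounded integer knapsack.
Take 4×L and 1×K: cost 19 ≤ 22, profit 4·9 + 1·8 = 44.
L has the best ratio (9/3) and is taken to its limit of 4; remaining capacity is filled optimally with the others.

44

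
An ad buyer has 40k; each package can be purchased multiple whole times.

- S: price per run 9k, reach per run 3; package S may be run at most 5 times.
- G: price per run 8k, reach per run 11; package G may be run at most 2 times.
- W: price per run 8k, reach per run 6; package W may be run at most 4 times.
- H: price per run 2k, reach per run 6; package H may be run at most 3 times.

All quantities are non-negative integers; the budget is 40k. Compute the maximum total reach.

1×S, 2×G, 1×W, and 3×H: price 39 ≤ 40, reach 1·3 + 2·11 + 1·6 + 3·6 = 49.
2×G, 2×W, and 3×H: price 38 ≤ 40, reach 2·11 + 2·6 + 3·6 = 52.
Best is 52.

52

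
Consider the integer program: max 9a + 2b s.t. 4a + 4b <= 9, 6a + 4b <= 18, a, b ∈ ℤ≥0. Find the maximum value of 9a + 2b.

18

(a,b)=(2,0): 4·2+4·0=8≤9, 6·2+4·0=12≤18, objective 18.
(a,b)=(1,1): 4·1+4·1=8≤9, 6·1+4·1=10≤18, objective 11.
(a,b)=(1,0): 4·1+4·0=4≤9, 6·1+4·0=6≤18, objective 9.
The best lattice point is (2,0), giving 18.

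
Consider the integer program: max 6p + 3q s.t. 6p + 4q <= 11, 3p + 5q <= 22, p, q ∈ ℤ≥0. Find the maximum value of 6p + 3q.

Relaxing integrality, the LP optimum is 11.00 at (p,q) = (1.83, 0), which is not an integer point.
(p,q)=(1,1): 6·1+4·1=10≤11, 3·1+5·1=8≤22, objective 9.
(p,q)=(0,2): 6·0+4·2=8≤11, 3·0+5·2=10≤22, objective 6.
(p,q)=(1,0): 6·1+4·0=6≤11, 3·1+5·0=3≤22, objective 6.
Maximum is 9 at (p,q)=(1,1).

9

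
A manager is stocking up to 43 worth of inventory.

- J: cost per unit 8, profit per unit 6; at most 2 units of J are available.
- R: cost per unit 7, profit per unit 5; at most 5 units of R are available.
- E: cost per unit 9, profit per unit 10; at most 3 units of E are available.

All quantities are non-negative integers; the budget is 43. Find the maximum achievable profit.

2×J and 3×E: cost 43 ≤ 43, profit 2·6 + 3·10 = 42.
1×J, 1×R, and 3×E: cost 42 ≤ 43, profit 1·6 + 1·5 + 3·10 = 41.
Best is 42.

42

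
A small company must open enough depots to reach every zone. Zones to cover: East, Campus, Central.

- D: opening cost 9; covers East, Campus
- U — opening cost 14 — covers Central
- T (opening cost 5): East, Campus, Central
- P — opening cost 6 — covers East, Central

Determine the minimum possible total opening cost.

5

T alone covers East, Campus, Central — every zone.
Total opening cost: 5.
No cover costs less than 5.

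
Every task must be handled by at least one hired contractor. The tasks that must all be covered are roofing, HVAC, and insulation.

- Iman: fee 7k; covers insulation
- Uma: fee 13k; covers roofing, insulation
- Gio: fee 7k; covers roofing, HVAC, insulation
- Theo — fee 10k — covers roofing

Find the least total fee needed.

Gio alone covers roofing, HVAC, insulation — every task.
Total fee: 7.

7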